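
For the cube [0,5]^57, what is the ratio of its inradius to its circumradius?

Ratio = (s/2)/(s√57/2) = 57^(-1/2) ≈ 0.132453.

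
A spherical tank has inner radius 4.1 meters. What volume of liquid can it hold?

Volume = π^{3/2}·(4.1)^3/Γ(5/2) ≈ 288.696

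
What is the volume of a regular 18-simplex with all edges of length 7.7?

V_18 = √(19) · 7.7^18 / (18! · 2^(18/2)) ≈ 0.0120392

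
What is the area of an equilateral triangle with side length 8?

Area = (√3/4) · 8² = 27.7128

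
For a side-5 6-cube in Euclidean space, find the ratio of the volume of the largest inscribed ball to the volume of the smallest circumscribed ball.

V_in / V_out = (r_in/r_out)^6 = (1/√6)^6 = 6^(-6/2) ≈ 0.00462963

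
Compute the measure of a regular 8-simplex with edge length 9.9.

Volume = 9.9^8 · √(9/2^8) / 8! ≈ 429.104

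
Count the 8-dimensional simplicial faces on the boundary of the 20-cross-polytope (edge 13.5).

An n-cross-polytope has 2^(k+1)·C(n,k+1) k-faces. Here 2^9·C(20,9) = 512·167960 = 85995520.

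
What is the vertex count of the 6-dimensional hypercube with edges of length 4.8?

Each vertex is a binary string of length 6, so there are 2^6 = 64.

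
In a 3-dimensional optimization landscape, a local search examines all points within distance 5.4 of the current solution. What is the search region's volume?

V_3(5.4) = π^(3/2) · (5.4)^3 / Γ(3/2 + 1) ≈ 659.584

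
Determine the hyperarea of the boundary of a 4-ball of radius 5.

S = n·V_n(r)/r = 4·V_4(5)/5 (volume-to-surface relation), giving 250·π^2 ≈ 2467.4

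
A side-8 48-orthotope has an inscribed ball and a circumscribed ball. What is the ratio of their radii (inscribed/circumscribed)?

For an n-cube of any side s, the inradius is s/2 and the circumradius is s√n/2, so the ratio is 1/√48 ≈ 0.144338.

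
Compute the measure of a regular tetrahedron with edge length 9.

Volume = (√2/12) · 9³ = 85.9135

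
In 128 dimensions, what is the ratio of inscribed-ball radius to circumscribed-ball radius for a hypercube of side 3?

r_in / r_out = (3/2) / (3√128/2) = 1/√128 ≈ 0.0883883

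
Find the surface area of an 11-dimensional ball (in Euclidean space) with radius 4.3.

S = n·V_n(r)/r = 11·V_11(4.3)/4.3 (volume-to-surface relation), giving 4.47901e+07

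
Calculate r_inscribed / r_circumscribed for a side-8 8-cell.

Ratio = (s/2)/(s√4/2) = 4^(-1/2) ≈ 0.5.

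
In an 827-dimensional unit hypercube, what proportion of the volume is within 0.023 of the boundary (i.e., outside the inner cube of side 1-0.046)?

1 - (1 - 2·0.023)^827 = 1 - 0.954^827 ≈ 1 - 1.22e-17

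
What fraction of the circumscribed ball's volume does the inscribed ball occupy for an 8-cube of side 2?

The radii are 2/2 and 2√8/2, so the volume ratio is (1/√8)^8 = 8^{-8/2} ≈ 0.000244141.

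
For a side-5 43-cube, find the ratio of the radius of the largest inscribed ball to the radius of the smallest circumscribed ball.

For an n-cube of any side s, the inradius is s/2 and the circumradius is s√n/2, so the ratio is 1/√43 ≈ 0.152499.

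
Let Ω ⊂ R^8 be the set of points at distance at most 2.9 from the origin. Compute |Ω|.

The n-ball volume is π^(n/2)·r^n/Γ(n/2+1). With n=8, r=2.9: V ≈ 20303.6.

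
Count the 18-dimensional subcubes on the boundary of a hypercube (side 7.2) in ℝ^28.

Number of 18-faces = C(28,18) · 2^(28-18) = 13123110 · 1024 = 13438064640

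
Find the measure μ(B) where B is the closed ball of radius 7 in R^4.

V_4(7) = π^(4/2) · (7)^4 / Γ(4/2 + 1) = 2401·π^2/2 ≈ 11848.5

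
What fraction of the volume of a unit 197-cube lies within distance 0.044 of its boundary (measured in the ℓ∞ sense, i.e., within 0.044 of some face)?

Shell fraction = 1 - (1-0.088)^197 ≈ 0.9999999868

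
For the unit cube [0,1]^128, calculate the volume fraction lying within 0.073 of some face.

The inner cube has side 1-2·0.073 = 0.854 and volume (0.854)^128 ≈ 1.685e-09, so the shell holds 0.9999999983 of the volume.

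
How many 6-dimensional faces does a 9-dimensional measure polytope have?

Number of 6-faces = C(9,6) · 2^(9-6) = 84 · 8 = 672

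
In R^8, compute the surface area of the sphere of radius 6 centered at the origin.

S_8(6) = 2·π^(8/2)·(6)^7 / Γ(8/2) = 93312·π^4 ≈ 9.08944e+06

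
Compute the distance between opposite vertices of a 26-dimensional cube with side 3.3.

The space diagonal of an n-cube of side s is s√n. Here 3.3·√26 ≈ 16.8268.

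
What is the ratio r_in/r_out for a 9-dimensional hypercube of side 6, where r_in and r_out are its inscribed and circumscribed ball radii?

For an n-cube of any side s, the inradius is s/2 and the circumradius is s√n/2, so the ratio is 1/√9 ≈ 0.333333.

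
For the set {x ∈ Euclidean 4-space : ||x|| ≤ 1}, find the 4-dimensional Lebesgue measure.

V_4(1) = π^(4/2) · (1)^4 / Γ(4/2 + 1) = π^2/2 ≈ 4.9348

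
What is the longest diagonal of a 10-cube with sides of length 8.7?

d = √(8.7² + 8.7² + ... + 8.7²) [10 terms] = √(10·8.7²) = 8.7√10 ≈ 27.5118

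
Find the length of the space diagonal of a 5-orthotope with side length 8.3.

d = √(8.3² + 8.3² + ... + 8.3²) [5 terms] = √(5·8.3²) = 8.3√5 ≈ 18.5594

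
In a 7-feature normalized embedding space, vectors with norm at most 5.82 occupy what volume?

The n-ball volume is π^(n/2)·r^n/Γ(n/2+1). With n=7, r=5.82: V ≈ 1.06866e+06.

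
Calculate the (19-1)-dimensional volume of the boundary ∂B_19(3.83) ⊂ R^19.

|∂B_19(3.83)| ≈ 2.7856e+10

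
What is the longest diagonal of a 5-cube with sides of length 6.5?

The space diagonal of an n-cube of side s is s√n. Here 6.5·√5 ≈ 14.5344.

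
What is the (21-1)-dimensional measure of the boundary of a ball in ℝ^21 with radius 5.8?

|∂B_21(5.8)| ≈ 5.43659e+14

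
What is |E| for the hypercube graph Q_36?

Number of 1-faces = C(36,1)·2^(36-1) = 36·34359738368 = 1236950581248.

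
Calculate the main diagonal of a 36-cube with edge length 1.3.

d = √(1.3² + 1.3² + ... + 1.3²) [36 terms] = √(36·1.3²) = 1.3√36 = 7.8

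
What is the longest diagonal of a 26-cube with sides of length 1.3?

||(1.3,1.3,...,1.3)|| = √(26)·1.3 ≈ 6.62873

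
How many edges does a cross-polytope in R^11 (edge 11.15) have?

f_1(11-orthoplex) = 2^2 · (11 choose 2) = 220.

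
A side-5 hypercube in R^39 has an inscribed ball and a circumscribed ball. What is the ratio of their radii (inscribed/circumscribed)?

Ratio = (s/2)/(s√39/2) = 39^(-1/2) ≈ 0.160128.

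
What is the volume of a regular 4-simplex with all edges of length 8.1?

For a regular n-simplex with edge a, V = (a^n / n!)·√((n+1)/2^n). With a=8.1, n=4: V ≈ 100.266.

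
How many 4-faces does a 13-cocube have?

An n-cross-polytope has 2^(k+1)·C(n,k+1) k-faces. Here 2^5·C(13,5) = 32·1287 = 41184.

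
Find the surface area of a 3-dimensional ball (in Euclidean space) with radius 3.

The surface area of an n-ball is 2π^(n/2) r^(n-1) / Γ(n/2). For n=3, r=3: 4πr² = 4π·(3)² ≈ 113.097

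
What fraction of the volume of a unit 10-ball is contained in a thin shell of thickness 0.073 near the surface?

V(inner)/V(outer) = ((1-0.073)/1)^10 ≈ 0.4686, so the shell fraction is 0.531405.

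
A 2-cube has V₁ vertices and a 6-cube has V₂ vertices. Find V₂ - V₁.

V₁ = 2^2 = 4. V₂ = 2^6 = 64. V₂ - V₁ = 60.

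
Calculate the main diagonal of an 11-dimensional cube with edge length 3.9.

The space diagonal of an n-cube of side s is s√n. Here 3.9·√11 ≈ 12.9348.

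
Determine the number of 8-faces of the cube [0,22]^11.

Choose 8 of 11 axes to span the face (C(11,8) = 165 ways), then fix each of the remaining 3 coordinates at one of its two extreme values (2^3 = 8 ways): 165·8 = 1320.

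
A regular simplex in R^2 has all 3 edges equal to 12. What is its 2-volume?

Area = (√3/4) · 12² = 62.3538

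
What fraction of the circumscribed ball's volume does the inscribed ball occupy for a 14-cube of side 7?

Volume scales as r^n, and r_in/r_out = 1/√14, giving (1/√14)^14 ≈ 9.48645e-09.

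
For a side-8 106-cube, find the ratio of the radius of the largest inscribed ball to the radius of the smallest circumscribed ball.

Ratio = (s/2)/(s√106/2) = 106^(-1/2) ≈ 0.0971286.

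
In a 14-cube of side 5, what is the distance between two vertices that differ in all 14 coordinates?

d = √(5² + 5² + ... + 5²) [14 terms] = √(14·5²) = 5√14 ≈ 18.7083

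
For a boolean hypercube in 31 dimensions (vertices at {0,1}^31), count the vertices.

Number of vertices = 2^31 = 2147483648.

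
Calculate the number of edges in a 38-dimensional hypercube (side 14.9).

An n-cube has n·2^(n-1) edges. With n = 38: 38·137438953472 = 5222680231936.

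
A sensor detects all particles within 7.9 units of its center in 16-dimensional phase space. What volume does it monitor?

The n-ball volume is π^(n/2)·r^n/Γ(n/2+1). With n=16, r=7.9: V ≈ 5.41641e+13.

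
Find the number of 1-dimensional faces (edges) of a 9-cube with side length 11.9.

Each of the 2^9 = 512 vertices has degree 9; total edges = 9·2^9/2 = 2304.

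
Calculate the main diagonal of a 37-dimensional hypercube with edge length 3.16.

The space diagonal of an n-cube of side s is s√n. Here 3.16·√37 ≈ 19.2215.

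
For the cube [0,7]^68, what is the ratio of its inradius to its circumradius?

r_in / r_out = (7/2) / (7√68/2) = 1/√68 ≈ 0.121268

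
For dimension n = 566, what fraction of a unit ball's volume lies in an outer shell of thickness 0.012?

1 - (1-0.012)^566 ≈ 0.998922 ≈ 99.89%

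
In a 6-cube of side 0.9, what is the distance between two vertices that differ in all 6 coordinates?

||(0.9,0.9,...,0.9)|| = √(6)·0.9 ≈ 2.20454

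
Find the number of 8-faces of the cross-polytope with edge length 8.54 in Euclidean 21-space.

Each 8-face is the convex hull of 9 vertices, one chosen as ±e_i from each of 9 distinct axes: 2^9·C(21,9) = 150492160.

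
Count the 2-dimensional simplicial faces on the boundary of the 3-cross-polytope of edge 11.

Each 2-face is the convex hull of 3 vertices, one chosen as ±e_i from each of 3 distinct axes: 2^3·C(3,3) = 8.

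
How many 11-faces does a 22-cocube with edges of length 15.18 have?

f_11(22-orthoplex) = 2^12 · (22 choose 12) = 2648662016.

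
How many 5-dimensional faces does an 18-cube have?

An n-cube has C(n,k)·2^(n-k) k-faces. Here C(18,5)·2^13 = 8568·8192 = 70189056.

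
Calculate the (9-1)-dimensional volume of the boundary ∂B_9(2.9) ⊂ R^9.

|∂B_9(2.9)| ≈ 148506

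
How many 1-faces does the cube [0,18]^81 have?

An n-cube has n·2^(n-1) edges. With n = 81: 81·1208925819614629174706176 = 97922991388784963151200256.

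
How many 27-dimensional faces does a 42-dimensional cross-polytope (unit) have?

Number of 27-faces = 2^(27+1) · C(42,27+1) = 268435456 · 52860229080 = 14189559697354260480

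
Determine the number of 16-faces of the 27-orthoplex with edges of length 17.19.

Each 16-face is the convex hull of 17 vertices, one chosen as ±e_i from each of 17 distinct axes: 2^17·C(27,17) = 1105760747520.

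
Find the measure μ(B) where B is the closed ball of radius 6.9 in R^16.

Volume = π^{16/2}·(6.9)^16/Γ(9) ≈ 6.21246e+12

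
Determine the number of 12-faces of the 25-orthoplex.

Each 12-face is the convex hull of 13 vertices, one chosen as ±e_i from each of 13 distinct axes: 2^13·C(25,13) = 42600857600.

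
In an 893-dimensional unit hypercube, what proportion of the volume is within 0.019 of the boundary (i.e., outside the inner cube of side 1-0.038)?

1 - (1 - 2·0.019)^893 = 1 - 0.962^893 ≈ 1 - 9.448e-16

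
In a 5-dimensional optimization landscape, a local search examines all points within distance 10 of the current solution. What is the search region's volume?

V = 160000·π^2/3 ≈ 526379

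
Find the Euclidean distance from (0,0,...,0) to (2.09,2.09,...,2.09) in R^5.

d = √(2.09² + 2.09² + ... + 2.09²) [5 terms] = √(5·2.09²) = 2.09√5 ≈ 4.67338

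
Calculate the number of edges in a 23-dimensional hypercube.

Number of 1-faces = C(23,1)·2^(23-1) = 23·4194304 = 96468992.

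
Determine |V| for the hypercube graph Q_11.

An n-cube has 2^n vertices; for n = 11 that is 2^11 = 2048.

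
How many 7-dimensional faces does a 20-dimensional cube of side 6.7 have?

An n-cube has C(n,k)·2^(n-k) k-faces. Here C(20,7)·2^13 = 77520·8192 = 635043840.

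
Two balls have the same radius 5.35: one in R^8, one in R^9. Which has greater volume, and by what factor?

V_8(5.35) ≈ 2.72407e+06, V_9(5.35) ≈ 1.18441e+07. The 9-ball is larger by a factor of 4.348.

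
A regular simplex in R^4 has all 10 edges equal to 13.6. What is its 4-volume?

V_4 = √(5) · 13.6^4 / (4! · 2^(4/2)) ≈ 796.837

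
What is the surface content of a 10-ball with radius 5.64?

The surface area of an n-ball is 2π^(n/2) r^(n-1) / Γ(n/2). For n=10, r=5.64: 1.47258e+08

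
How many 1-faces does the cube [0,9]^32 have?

Each of the 2^32 = 4294967296 vertices has degree 32; total edges = 32·2^32/2 = 68719476736.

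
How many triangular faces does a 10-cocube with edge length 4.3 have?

Number of 2-faces = 2^(2+1) · C(10,2+1) = 8 · 120 = 960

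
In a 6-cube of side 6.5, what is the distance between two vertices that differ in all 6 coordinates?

||(6.5,6.5,...,6.5)|| = √(6)·6.5 ≈ 15.9217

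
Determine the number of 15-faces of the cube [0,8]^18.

f_15(18-cube) = (18 choose 15) · 2^3 = 6528.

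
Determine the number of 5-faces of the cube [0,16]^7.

Number of 5-faces = C(7,5) · 2^(7-5) = 21 · 4 = 84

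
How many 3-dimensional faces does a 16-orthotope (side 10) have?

f_3(16-cube) = (16 choose 3) · 2^13 = 4587520.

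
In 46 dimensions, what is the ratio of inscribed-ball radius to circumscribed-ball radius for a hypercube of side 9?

r_in = 9/2 (half the side); r_out = 9√46/2 (half the diagonal). Ratio = 1/√46 ≈ 0.147442.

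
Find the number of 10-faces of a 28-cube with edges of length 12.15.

Choose 10 of 28 axes to span the face (C(28,10) = 13123110 ways), then fix each of the remaining 18 coordinates at one of its two extreme values (2^18 = 262144 ways): 13123110·262144 = 3440144547840.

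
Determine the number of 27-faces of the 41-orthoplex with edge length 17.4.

f_27(41-orthoplex) = 2^28 · (41 choose 28) = 4729853232451420160.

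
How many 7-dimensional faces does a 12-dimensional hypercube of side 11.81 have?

Number of 7-faces = C(12,7) · 2^(12-7) = 792 · 32 = 25344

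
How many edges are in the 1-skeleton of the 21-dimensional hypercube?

The 21-cube has n·2^(n-1) = 21·2^20 = 21·1048576 = 22020096 edges.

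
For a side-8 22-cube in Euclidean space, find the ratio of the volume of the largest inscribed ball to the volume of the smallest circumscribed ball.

The radii are 8/2 and 8√22/2, so the volume ratio is (1/√22)^22 = 22^{-22/2} ≈ 1.7114e-15.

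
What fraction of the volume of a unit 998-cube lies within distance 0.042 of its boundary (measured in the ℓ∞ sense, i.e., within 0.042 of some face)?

1 - (1 - 2·0.042)^998 = 1 - 0.916^998 ≈ 1 - 9.369e-39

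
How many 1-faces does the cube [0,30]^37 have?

The 37-cube has n·2^(n-1) = 37·2^36 = 37·68719476736 = 2542620639232 edges.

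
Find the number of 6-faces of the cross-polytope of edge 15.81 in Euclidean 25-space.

Number of 6-faces = 2^(6+1) · C(25,6+1) = 128 · 480700 = 61529600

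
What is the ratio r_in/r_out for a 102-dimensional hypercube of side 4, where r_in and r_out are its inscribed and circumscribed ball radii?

Ratio = (s/2)/(s√102/2) = 102^(-1/2) ≈ 0.0990148.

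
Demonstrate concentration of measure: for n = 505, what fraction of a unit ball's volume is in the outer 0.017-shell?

1 - (1-0.017)^505 ≈ 0.999826 ≈ 99.9826%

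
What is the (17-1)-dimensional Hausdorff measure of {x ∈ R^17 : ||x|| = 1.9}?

|∂B_17(1.9)| ≈ 69130.1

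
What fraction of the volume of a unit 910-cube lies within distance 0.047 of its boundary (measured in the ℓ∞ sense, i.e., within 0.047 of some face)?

The inner cube has side 1-2·0.047 = 0.906 and volume (0.906)^910 ≈ 9.698e-40, so the shell holds 1 - 9.698e-40 of the volume.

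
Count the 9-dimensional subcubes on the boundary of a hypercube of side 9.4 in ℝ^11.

An n-cube has C(n,k)·2^(n-k) k-faces. Here C(11,9)·2^2 = 55·4 = 220.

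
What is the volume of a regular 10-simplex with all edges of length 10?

Volume = 10^10 · √(11/2^10) / 10! ≈ 285.617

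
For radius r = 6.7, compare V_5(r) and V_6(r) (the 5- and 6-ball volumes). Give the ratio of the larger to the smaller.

V_5(6.7) ≈ 71067.7, V_6(6.7) ≈ 467463. The 6-ball is larger by a factor of 6.578.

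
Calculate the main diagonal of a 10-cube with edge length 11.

The space diagonal of an n-cube of side s is s√n. Here 11·√10 ≈ 34.7851.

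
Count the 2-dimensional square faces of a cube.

Number of 2-faces = C(3,2) · 2^(3-2) = 3 · 2 = 6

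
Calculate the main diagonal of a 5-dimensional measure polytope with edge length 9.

The space diagonal of an n-cube of side s is s√n. Here 9·√5 ≈ 20.1246.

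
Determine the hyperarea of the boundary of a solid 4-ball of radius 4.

S = n·V_n(r)/r = 4·V_4(4)/4 (volume-to-surface relation), giving 128·π^2 ≈ 1263.31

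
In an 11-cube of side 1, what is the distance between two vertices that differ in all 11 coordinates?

d = √(1² + 1² + ... + 1²) [11 terms] = √(11·1²) = 1√11 ≈ 3.31662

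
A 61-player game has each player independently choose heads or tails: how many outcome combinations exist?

Each vertex is a binary string of length 61, so there are 2^61 = 2305843009213693952.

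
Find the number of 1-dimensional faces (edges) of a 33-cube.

The 33-cube has n·2^(n-1) = 33·2^32 = 33·4294967296 = 141733920768 edges.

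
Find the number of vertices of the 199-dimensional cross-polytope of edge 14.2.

An n-cross-polytope has 2n vertices; here n = 199, giving 398.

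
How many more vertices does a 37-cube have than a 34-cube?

The 37-cube has 2^37 = 137438953472 vertices. The 34-cube has 2^34 = 17179869184 vertices. Difference: 137438953472 - 17179869184 = 120259084288.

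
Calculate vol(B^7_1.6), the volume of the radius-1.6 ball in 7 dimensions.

Volume = π^{7/2}·(1.6)^7/Γ(9/2) ≈ 126.829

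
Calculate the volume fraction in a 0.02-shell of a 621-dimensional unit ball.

1 - (1-0.02)^621 ≈ 0.9999964405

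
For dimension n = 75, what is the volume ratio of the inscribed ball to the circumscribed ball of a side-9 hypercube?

Volume scales as r^n, and r_in/r_out = 1/√75, giving (1/√75)^75 ≈ 4.84398e-71.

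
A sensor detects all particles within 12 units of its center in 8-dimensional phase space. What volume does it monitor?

Volume = π^{8/2}·(12)^8/Γ(5) = 17915904·π^4 ≈ 1.74517e+09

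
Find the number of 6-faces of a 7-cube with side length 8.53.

Number of 6-faces = C(7,6) · 2^(7-6) = 7 · 2 = 14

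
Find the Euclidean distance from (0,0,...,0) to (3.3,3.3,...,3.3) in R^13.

||(3.3,3.3,...,3.3)|| = √(13)·3.3 ≈ 11.8983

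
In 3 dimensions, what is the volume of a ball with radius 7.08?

Volume = π^{3/2}·(7.08)^3/Γ(5/2) ≈ 1486.58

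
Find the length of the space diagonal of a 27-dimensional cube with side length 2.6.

Diagonal = √27 · 2.6 ≈ 13.51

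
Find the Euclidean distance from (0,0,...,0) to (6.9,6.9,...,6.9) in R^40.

||(6.9,6.9,...,6.9)|| = √(40)·6.9 ≈ 43.6394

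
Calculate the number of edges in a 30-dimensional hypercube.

The 30-cube has n·2^(n-1) = 30·2^29 = 30·536870912 = 16106127360 edges.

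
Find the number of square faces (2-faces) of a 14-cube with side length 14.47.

f_2(14-cube) = (14 choose 2) · 2^12 = 372736.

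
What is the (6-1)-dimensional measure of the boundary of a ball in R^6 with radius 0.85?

|∂B_6(0.85)| ≈ 13.7576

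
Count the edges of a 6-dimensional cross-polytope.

Number of 1-faces = 2^(1+1) · C(6,1+1) = 4 · 15 = 60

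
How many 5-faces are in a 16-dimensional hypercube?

f_5(16-cube) = (16 choose 5) · 2^11 = 8945664.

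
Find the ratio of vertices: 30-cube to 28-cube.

The 30-cube has 2^30 = 1073741824 vertices. The 28-cube has 2^28 = 268435456 vertices. Ratio: 1073741824/268435456 = 4.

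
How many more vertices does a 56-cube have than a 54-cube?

The 56-cube has 2^56 = 72057594037927936 vertices. The 54-cube has 2^54 = 18014398509481984 vertices. Difference: 72057594037927936 - 18014398509481984 = 54043195528445952.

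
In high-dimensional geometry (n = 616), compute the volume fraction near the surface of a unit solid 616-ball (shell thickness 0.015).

1 - (1-0.015)^616 ≈ 0.999909 ≈ 99.9909%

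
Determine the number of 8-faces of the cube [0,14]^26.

An n-cube has C(n,k)·2^(n-k) k-faces. Here C(26,8)·2^18 = 1562275·262144 = 409541017600.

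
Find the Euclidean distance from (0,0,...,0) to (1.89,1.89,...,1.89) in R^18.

d = √(1.89² + 1.89² + ... + 1.89²) [18 terms] = √(18·1.89²) = 1.89√18 ≈ 8.01859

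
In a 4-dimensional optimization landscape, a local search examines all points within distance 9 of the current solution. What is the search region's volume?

V_4(9) = π^(4/2) · (9)^4 / Γ(4/2 + 1) = 6561·π^2/2 ≈ 32377.2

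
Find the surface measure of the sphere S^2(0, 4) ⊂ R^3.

S = n·V_n(r)/r = 3·V_3(4)/4 (volume-to-surface relation), giving 4πr² = 4π·(4)² ≈ 201.062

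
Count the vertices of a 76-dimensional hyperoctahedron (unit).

Number of vertices = 2n = 152.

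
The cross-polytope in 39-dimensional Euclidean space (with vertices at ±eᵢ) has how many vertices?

Number of vertices = 2n = 78.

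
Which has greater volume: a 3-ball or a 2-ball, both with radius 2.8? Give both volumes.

V_3(2.8) ≈ 91.9523. V_2(2.8) ≈ 24.6301. The 3-ball is larger.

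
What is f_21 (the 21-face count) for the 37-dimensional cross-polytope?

f_21(37-orthoplex) = 2^22 · (37 choose 22) = 39276300510167040.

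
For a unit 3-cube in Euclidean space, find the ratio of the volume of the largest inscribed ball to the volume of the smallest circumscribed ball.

Volume scales as r^n, and r_in/r_out = 1/√3, giving (1/√3)^3 ≈ 0.19245.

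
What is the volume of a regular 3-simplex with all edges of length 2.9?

Volume = (√2/12) · 2.9³ = 2.87427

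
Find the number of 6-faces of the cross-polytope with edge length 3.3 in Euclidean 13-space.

Number of 6-faces = 2^(6+1) · C(13,6+1) = 128 · 1716 = 219648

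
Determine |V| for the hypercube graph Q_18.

An n-cube has 2^n vertices; for n = 18 that is 2^18 = 262144.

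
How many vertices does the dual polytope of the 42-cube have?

The vertices are ±e_1, ..., ±e_42, so there are 2·42 = 84.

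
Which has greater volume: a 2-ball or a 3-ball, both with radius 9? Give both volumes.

V_2(9) ≈ 254.469. V_3(9) ≈ 3053.63. The 3-ball is larger.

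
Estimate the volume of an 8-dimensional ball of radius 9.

The n-ball volume is π^(n/2)·r^n/Γ(n/2+1). With n=8, r=9: V = 14348907·π^4/8 ≈ 1.74714e+08.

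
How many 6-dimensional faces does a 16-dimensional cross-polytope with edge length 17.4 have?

An n-cross-polytope has 2^(k+1)·C(n,k+1) k-faces. Here 2^7·C(16,7) = 128·11440 = 1464320.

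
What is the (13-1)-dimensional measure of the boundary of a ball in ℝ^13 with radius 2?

S_13(2) = 2·π^(13/2)·(2)^12 / Γ(13/2) = 524288·π^6/10395 ≈ 48489.2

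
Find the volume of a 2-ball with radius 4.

Volume = π^{2/2}·(4)^2/Γ(2) = 16·π ≈ 50.2655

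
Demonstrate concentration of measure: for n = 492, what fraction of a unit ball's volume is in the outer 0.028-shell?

1 - (1-0.028)^492 ≈ 0.9999991453 ≈ 99.999915%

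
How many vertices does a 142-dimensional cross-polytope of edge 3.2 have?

Number of vertices = 2n = 284.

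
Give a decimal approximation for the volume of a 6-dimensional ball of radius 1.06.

V_6(1.06) = π^(6/2) · (1.06)^6 / Γ(6/2 + 1) ≈ 7.3305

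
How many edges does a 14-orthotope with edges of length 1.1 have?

Each of the 2^14 = 16384 vertices has degree 14; total edges = 14·2^14/2 = 114688.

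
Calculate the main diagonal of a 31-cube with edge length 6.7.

Diagonal = √31 · 6.7 ≈ 37.304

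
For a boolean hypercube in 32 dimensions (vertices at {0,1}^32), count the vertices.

The 32-cube has 2^32 = 4294967296 vertices.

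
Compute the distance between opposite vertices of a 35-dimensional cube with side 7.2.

d = √(7.2² + 7.2² + ... + 7.2²) [35 terms] = √(35·7.2²) = 7.2√35 ≈ 42.5958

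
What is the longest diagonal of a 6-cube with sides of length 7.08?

d = √(7.08² + 7.08² + ... + 7.08²) [6 terms] = √(6·7.08²) = 7.08√6 ≈ 17.3424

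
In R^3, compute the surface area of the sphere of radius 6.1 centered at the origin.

S = n·V_n(r)/r = 3·V_3(6.1)/6.1 (volume-to-surface relation), giving 4πr² = 4π·(6.1)² ≈ 467.595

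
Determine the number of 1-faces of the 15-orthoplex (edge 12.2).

Number of 1-faces = 2^(1+1) · C(15,1+1) = 4 · 105 = 420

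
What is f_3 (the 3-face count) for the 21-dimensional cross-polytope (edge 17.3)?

Number of 3-faces = 2^(3+1) · C(21,3+1) = 16 · 5985 = 95760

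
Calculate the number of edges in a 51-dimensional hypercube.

Number of 1-faces = C(51,1)·2^(51-1) = 51·1125899906842624 = 57420895248973824.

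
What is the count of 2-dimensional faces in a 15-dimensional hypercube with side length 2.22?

An n-cube has C(n,k)·2^(n-k) k-faces. Here C(15,2)·2^13 = 105·8192 = 860160.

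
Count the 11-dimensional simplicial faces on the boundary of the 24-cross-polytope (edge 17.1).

An n-cross-polytope has 2^(k+1)·C(n,k+1) k-faces. Here 2^12·C(24,12) = 4096·2704156 = 11076222976.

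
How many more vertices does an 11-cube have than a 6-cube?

The 11-cube has 2^11 = 2048 vertices. The 6-cube has 2^6 = 64 vertices. Difference: 2048 - 64 = 1984.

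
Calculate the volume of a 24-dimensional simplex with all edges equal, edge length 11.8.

V_24 = √(25) · 11.8^24 / (24! · 2^(24/2)) ≈ 0.104489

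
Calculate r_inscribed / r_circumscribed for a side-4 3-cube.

For an n-cube of any side s, the inradius is s/2 and the circumradius is s√n/2, so the ratio is 1/√3 ≈ 0.57735.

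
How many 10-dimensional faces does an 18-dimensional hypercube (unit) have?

An n-cube has C(n,k)·2^(n-k) k-faces. Here C(18,10)·2^8 = 43758·256 = 11202048.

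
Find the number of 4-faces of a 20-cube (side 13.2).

Choose 4 of 20 axes to span the face (C(20,4) = 4845 ways), then fix each of the remaining 16 coordinates at one of its two extreme values (2^16 = 65536 ways): 4845·65536 = 317521920.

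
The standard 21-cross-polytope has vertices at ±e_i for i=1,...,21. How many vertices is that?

The vertices are ±e_1, ..., ±e_21, so there are 2·21 = 42.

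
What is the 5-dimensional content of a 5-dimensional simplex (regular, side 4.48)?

V_5 = √(6) · 4.48^5 / (5! · 2^(5/2)) ≈ 6.51193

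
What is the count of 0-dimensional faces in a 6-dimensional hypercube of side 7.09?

Number of 0-faces = C(6,0) · 2^(6-0) = 1 · 64 = 64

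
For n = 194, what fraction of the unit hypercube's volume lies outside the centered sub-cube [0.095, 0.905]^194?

Shell fraction = 1 - (1-0.19)^194 ≈ 1 - 1.762e-18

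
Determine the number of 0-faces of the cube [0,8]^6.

An n-cube has C(n,k)·2^(n-k) k-faces. Here C(6,0)·2^6 = 1·64 = 64.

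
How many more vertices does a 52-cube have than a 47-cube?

The 52-cube has 2^52 = 4503599627370496 vertices. The 47-cube has 2^47 = 140737488355328 vertices. Difference: 4503599627370496 - 140737488355328 = 4362862139015168.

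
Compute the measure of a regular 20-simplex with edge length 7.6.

V_20 = √(21) · 7.6^20 / (20! · 2^(20/2)) ≈ 0.000760251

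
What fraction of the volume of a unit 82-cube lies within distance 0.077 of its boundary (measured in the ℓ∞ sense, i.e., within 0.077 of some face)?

1 - (1 - 2·0.077)^82 = 1 - 0.846^82 ≈ 0.9999988924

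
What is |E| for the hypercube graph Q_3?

Number of 1-faces = C(3,1)·2^(3-1) = 3·4 = 12.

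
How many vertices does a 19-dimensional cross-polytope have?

The vertices are ±e_1, ..., ±e_19, so there are 2·19 = 38.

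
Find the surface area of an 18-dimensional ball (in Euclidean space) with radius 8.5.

The surface area of an n-ball is 2π^(n/2) r^(n-1) / Γ(n/2). For n=18, r=8.5: 827240261886336764177·π^9/2642411520 ≈ 9.33211e+15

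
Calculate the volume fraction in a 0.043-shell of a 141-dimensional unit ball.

V(inner)/V(outer) = ((1-0.043)/1)^141 ≈ 0.002035, so the shell fraction is 0.997965.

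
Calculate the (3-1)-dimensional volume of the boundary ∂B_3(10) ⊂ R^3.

The surface area of an n-ball is 2π^(n/2) r^(n-1) / Γ(n/2). For n=3, r=10: 4πr² = 4π·(10)² ≈ 1256.64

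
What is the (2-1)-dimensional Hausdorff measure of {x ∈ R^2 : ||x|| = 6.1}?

S_2(6.1) = 2·π^(2/2)·(6.1)^1 / Γ(2/2) = 2πr = 2π·6.1 ≈ 38.3274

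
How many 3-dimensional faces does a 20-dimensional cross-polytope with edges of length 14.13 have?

Number of 3-faces = 2^(3+1) · C(20,3+1) = 16 · 4845 = 77520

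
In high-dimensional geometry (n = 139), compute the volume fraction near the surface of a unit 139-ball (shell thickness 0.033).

1 - (1-0.033)^139 ≈ 0.990575 ≈ 99.06%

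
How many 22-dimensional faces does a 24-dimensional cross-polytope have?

An n-cross-polytope has 2^(k+1)·C(n,k+1) k-faces. Here 2^23·C(24,23) = 8388608·24 = 201326592.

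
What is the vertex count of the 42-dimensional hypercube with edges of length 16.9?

Number of vertices = 2^42 = 4398046511104.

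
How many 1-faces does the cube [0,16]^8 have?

Number of 1-faces = C(8,1)·2^(8-1) = 8·128 = 1024.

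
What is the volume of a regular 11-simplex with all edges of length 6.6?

V_11 = √(12) · 6.6^11 / (11! · 2^(11/2)) ≈ 1.98497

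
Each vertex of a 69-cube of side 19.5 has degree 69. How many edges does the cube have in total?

The 69-cube has n·2^(n-1) = 69·2^68 = 69·295147905179352825856 = 20365205457375344984064 edges.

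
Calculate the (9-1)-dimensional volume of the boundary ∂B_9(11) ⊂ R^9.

The surface area of an n-ball is 2π^(n/2) r^(n-1) / Γ(n/2). For n=9, r=11: 6859484192·π^4/105 ≈ 6.36358e+09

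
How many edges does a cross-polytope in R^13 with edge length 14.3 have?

Number of 1-faces = 2^(1+1) · C(13,1+1) = 4 · 78 = 312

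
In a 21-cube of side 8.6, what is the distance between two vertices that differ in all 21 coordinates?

d = √(8.6² + 8.6² + ... + 8.6²) [21 terms] = √(21·8.6²) = 8.6√21 ≈ 39.4102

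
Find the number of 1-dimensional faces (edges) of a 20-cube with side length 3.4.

An n-cube has n·2^(n-1) edges. With n = 20: 20·524288 = 10485760.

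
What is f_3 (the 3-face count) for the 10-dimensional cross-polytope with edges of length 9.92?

An n-cross-polytope has 2^(k+1)·C(n,k+1) k-faces. Here 2^4·C(10,4) = 16·210 = 3360.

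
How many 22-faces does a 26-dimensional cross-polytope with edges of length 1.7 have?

An n-cross-polytope has 2^(k+1)·C(n,k+1) k-faces. Here 2^23·C(26,23) = 8388608·2600 = 21810380800.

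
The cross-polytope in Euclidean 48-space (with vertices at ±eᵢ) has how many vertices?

Number of vertices = 2n = 96.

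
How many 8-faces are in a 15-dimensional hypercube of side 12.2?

Number of 8-faces = C(15,8) · 2^(15-8) = 6435 · 128 = 823680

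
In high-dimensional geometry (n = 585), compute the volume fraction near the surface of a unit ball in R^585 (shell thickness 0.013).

1 - (1-0.013)^585 ≈ 0.999526 ≈ 99.9526%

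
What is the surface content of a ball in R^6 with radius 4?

The surface area of an n-ball is 2π^(n/2) r^(n-1) / Γ(n/2). For n=6, r=4: 1024·π^3 ≈ 31750.4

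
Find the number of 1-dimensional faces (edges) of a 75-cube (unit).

An n-cube has n·2^(n-1) edges. With n = 75: 75·18889465931478580854784 = 1416709944860893564108800.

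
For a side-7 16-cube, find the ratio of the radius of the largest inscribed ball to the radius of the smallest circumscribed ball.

Ratio = (s/2)/(s√16/2) = 16^(-1/2) ≈ 0.25.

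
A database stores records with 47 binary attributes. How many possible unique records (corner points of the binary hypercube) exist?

Number of vertices = 2^47 = 140737488355328.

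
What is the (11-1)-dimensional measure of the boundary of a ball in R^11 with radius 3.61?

S = n·V_n(r)/r = 11·V_11(3.61)/3.61 (volume-to-surface relation), giving 7.79058e+06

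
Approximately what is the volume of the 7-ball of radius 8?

Volume = π^{7/2}·(8)^7/Γ(9/2) = 33554432·π^3/105 ≈ 9.90855e+06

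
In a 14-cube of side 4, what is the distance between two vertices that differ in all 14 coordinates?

||(4,4,...,4)|| = √(14)·4 ≈ 14.9666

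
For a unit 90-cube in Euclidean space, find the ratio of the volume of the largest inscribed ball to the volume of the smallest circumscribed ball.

V_in/V_out = n^(-n/2) = 90^(-90/2) ≈ 1.14574e-88.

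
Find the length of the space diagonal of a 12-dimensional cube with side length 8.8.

d = √(8.8² + 8.8² + ... + 8.8²) [12 terms] = √(12·8.8²) = 8.8√12 ≈ 30.4841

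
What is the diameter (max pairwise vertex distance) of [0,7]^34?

The space diagonal of an n-cube of side s is s√n. Here 7·√34 ≈ 40.8167.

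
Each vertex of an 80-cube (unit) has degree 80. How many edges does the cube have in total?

Number of 1-faces = C(80,1)·2^(80-1) = 80·604462909807314587353088 = 48357032784585166988247040.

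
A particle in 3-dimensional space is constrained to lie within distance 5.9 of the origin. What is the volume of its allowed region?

The n-ball volume is π^(n/2)·r^n/Γ(n/2+1). With n=3, r=5.9: V ≈ 860.29.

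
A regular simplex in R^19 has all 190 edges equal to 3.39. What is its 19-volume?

For a regular n-simplex with edge a, V = (a^n / n!)·√((n+1)/2^n). With a=3.39, n=19: V ≈ 6.01769e-10.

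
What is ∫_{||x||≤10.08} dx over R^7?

Volume = π^{7/2}·(10.08)^7/Γ(9/2) ≈ 4.99579e+07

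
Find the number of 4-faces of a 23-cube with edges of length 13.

Choose 4 of 23 axes to span the face (C(23,4) = 8855 ways), then fix each of the remaining 19 coordinates at one of its two extreme values (2^19 = 524288 ways): 8855·524288 = 4642570240.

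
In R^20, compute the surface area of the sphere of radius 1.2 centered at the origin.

S = n·V_n(r)/r = 20·V_20(1.2)/1.2 (volume-to-surface relation), giving 16.4896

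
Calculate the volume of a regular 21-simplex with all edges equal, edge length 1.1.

V = (1.1^21 / 21!) · √((21+1) / 2^21) ≈ 4.69136e-22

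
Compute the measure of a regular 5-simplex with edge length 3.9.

Volume = 3.9^5 · √(6/2^5) / 5! ≈ 3.25569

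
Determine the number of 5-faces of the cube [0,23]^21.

f_5(21-cube) = (21 choose 5) · 2^16 = 1333592064.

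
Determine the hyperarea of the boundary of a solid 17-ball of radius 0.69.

The surface area of an n-ball is 2π^(n/2) r^(n-1) / Γ(n/2). For n=17, r=0.69: 0.00632696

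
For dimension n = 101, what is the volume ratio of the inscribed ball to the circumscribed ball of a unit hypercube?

V_in / V_out = (r_in/r_out)^101 = (1/√101)^101 = 101^(-101/2) ≈ 6.05021e-102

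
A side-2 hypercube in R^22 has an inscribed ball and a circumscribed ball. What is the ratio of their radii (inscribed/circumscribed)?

Ratio = (s/2)/(s√22/2) = 22^(-1/2) ≈ 0.213201.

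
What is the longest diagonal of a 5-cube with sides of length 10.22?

d = √(10.22² + 10.22² + ... + 10.22²) [5 terms] = √(5·10.22²) = 10.22√5 ≈ 22.8526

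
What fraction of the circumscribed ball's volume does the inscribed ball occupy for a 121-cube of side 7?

V_in/V_out = n^(-n/2) = 121^(-121/2) ≈ 9.80585e-127.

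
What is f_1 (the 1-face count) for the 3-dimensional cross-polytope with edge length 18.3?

An n-cross-polytope has 2^(k+1)·C(n,k+1) k-faces. Here 2^2·C(3,2) = 4·3 = 12.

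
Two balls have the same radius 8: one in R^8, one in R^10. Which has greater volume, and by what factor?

V_8(8) ≈ 6.80939e+07, V_10(8) ≈ 2.73822e+09. The 10-ball is larger by a factor of 40.21.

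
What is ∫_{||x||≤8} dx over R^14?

V = 274877906944·π^7/315 ≈ 2.63559e+12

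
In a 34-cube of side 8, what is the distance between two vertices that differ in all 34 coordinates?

d = √(8² + 8² + ... + 8²) [34 terms] = √(34·8²) = 8√34 ≈ 46.6476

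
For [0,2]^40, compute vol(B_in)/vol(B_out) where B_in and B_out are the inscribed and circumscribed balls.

Volume scales as r^n, and r_in/r_out = 1/√40, giving (1/√40)^40 ≈ 9.09495e-33.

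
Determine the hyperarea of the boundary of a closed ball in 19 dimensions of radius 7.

S_19(7) = 2·π^(19/2)·(7)^18 / Γ(19/2) = 238213646322899968·π^9/4922775 ≈ 1.44247e+15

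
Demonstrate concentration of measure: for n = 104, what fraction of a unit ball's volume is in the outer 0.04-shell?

1 - (1-0.04)^104 ≈ 0.985671 ≈ 98.57%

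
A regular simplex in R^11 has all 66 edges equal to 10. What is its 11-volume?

V_11 = √(12) · 10^11 / (11! · 2^(11/2)) ≈ 191.765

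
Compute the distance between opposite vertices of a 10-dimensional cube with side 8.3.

The space diagonal of an n-cube of side s is s√n. Here 8.3·√10 ≈ 26.2469.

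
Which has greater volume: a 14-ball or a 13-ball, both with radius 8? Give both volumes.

V_14(8) ≈ 2.63559e+12. V_13(8) ≈ 5.00623e+11. The 14-ball is larger.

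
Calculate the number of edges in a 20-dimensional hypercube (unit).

Number of 1-faces = C(20,1)·2^(20-1) = 20·524288 = 10485760.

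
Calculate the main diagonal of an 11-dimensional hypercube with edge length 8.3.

||(8.3,8.3,...,8.3)|| = √(11)·8.3 ≈ 27.528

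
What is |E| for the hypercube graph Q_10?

Each of the 2^10 = 1024 vertices has degree 10; total edges = 10·2^10/2 = 5120.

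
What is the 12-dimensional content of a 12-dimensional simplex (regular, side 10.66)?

For a regular n-simplex with edge a, V = (a^n / n!)·√((n+1)/2^n). With a=10.66, n=12: V ≈ 253.245.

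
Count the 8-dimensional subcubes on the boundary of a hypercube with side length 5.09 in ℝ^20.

An n-cube has C(n,k)·2^(n-k) k-faces. Here C(20,8)·2^12 = 125970·4096 = 515973120.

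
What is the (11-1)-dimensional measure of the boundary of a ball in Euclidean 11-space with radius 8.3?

The surface area of an n-ball is 2π^(n/2) r^(n-1) / Γ(n/2). For n=11, r=8.3: 3.21572e+10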